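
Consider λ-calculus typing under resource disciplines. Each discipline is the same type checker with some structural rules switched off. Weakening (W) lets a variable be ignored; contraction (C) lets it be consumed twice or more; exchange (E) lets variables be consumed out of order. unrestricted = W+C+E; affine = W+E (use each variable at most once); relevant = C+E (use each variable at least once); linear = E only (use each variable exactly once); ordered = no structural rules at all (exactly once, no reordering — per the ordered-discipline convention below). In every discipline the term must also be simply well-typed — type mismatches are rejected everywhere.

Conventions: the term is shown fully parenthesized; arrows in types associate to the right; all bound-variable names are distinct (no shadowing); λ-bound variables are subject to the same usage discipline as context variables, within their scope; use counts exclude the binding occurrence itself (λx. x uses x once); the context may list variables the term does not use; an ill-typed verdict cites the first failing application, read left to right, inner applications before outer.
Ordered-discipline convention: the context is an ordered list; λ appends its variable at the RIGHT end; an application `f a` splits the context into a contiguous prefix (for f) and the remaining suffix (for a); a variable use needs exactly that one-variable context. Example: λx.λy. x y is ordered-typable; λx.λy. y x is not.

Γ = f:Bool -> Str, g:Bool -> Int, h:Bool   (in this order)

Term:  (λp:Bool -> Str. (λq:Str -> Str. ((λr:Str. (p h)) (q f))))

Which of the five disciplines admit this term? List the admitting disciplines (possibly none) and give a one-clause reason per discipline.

admitted by: none
usage: f ×1; g ×0; h ×1; p (bound) ×1; q (bound) ×1; r (bound) ×0
left-to-right use order: p, h, q, f
typing: ill-typed: a function awaiting Str gets Bool -> Str
ordered: ✗, a type mismatch blocks all five
linear: ✗, the type mismatch rejects it
affine: ✗, not simply typable
relevant: ✗, fails simple typing
unrestricted: ✗, a type mismatch blocks all five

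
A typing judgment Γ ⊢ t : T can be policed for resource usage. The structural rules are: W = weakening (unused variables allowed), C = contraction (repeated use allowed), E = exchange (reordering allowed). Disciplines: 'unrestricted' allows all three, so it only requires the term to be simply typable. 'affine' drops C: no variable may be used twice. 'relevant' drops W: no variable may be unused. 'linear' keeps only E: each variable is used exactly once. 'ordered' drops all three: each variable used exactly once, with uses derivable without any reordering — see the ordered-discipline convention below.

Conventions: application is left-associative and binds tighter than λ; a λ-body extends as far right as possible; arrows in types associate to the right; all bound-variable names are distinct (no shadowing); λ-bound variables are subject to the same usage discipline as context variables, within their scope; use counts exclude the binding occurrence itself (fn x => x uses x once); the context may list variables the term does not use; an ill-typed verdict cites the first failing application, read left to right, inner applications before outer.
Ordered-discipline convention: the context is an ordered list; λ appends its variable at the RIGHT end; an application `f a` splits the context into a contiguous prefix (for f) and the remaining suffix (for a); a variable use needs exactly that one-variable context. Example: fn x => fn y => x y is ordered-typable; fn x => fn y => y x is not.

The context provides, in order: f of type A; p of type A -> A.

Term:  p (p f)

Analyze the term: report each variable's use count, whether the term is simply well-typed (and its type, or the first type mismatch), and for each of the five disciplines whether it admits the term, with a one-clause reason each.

counts: f: 1×, p: 2×
use order (left to right): p, p, f
typing: the term checks, with type A
ordered: ✗, needs contraction — p ×2
linear: ✗, needs contraction — p ×2
affine: ✗, needs contraction — p ×2
relevant: ✓, f, p: all used, weakening unneeded
unrestricted: ✓, simply typable at A; W, C, E all held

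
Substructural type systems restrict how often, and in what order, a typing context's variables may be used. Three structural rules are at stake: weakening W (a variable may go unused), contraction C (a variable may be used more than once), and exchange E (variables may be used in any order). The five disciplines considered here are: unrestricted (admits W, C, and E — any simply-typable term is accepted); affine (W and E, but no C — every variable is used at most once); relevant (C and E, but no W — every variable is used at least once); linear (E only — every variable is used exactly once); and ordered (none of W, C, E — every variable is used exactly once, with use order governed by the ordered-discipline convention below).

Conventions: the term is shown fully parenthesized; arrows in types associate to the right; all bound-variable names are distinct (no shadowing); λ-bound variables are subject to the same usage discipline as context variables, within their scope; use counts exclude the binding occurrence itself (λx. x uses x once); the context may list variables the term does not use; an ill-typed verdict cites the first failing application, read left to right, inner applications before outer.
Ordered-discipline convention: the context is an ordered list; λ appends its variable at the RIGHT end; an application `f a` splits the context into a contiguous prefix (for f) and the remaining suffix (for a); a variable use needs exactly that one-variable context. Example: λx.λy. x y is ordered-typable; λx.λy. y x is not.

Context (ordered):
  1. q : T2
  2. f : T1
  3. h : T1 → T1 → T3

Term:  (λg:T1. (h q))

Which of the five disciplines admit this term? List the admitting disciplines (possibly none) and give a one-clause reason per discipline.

accepted by: none
use counts: q: 1; f: 0; h: 1; g (bound): 0
left-to-right use order: h, q
typing: ill-typed: an application expects T1 but receives T2
ordered: ✗ — a type mismatch blocks all five
linear: ✗ — the type mismatch rejects it
affine: ✗ — not simply typable
relevant: ✗ — fails simple typing
unrestricted: ✗ — a type mismatch blocks all five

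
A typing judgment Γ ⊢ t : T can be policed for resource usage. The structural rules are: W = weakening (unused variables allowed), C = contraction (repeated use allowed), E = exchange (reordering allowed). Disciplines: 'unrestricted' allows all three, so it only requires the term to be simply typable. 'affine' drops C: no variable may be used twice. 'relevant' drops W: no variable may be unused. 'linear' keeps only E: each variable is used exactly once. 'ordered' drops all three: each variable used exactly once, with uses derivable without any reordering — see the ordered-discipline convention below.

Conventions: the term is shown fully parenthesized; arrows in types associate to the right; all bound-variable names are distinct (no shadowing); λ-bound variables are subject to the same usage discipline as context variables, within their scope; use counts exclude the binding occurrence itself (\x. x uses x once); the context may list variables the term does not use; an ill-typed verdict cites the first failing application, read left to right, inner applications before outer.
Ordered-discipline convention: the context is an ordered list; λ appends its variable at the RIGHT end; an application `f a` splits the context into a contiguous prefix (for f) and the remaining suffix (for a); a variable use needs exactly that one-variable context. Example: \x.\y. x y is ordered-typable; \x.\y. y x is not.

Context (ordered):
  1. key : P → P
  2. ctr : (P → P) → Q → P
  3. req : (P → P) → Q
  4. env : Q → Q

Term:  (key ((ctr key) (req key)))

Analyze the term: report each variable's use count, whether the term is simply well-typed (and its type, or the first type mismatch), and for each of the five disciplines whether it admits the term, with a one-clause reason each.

counts: key=3; ctr=1; req=1; env=0
left-to-right use order: key, ctr, key, req, key
typing: well-typed at P
ordered: ✗ — repeated use of key ×3; env never used (weakening)
linear: ✗ — repeated use of key ×3; env never used (weakening)
affine: ✗ — repeated use of key ×3
relevant: ✗ — env never used (weakening)
unrestricted: ✓ — type-checks (P) and nothing is barred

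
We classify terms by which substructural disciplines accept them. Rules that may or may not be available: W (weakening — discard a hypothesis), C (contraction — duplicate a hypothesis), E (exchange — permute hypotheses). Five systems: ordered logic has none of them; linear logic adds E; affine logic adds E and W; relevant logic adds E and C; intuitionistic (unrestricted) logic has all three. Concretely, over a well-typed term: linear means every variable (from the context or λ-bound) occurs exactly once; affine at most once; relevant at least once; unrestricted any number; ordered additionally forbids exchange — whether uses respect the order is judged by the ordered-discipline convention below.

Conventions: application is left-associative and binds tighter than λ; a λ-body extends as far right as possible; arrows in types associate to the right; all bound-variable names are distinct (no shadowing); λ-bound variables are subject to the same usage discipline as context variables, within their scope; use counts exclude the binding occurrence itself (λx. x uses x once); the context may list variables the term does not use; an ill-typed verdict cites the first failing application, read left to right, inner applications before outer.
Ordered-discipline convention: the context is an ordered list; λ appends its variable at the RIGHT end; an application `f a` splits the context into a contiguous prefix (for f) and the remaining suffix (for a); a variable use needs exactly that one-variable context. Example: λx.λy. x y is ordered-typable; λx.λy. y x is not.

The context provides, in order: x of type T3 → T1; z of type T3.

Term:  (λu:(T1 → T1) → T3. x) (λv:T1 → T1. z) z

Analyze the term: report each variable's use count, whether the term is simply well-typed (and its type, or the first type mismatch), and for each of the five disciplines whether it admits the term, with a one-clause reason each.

counts: x=1, z=2, u (λ-bound)=0, v (λ-bound)=0
left-to-right use order: x, z, z
typing: well-typed at T1
ordered: ✗, z ×2 used more than once (contraction); u, v left unused
linear: ✗, z ×2 used more than once (contraction); u, v left unused
affine: ✗, z ×2 used more than once (contraction)
relevant: ✗, u, v left unused
unrestricted: ✓, typability at T1 is all that's needed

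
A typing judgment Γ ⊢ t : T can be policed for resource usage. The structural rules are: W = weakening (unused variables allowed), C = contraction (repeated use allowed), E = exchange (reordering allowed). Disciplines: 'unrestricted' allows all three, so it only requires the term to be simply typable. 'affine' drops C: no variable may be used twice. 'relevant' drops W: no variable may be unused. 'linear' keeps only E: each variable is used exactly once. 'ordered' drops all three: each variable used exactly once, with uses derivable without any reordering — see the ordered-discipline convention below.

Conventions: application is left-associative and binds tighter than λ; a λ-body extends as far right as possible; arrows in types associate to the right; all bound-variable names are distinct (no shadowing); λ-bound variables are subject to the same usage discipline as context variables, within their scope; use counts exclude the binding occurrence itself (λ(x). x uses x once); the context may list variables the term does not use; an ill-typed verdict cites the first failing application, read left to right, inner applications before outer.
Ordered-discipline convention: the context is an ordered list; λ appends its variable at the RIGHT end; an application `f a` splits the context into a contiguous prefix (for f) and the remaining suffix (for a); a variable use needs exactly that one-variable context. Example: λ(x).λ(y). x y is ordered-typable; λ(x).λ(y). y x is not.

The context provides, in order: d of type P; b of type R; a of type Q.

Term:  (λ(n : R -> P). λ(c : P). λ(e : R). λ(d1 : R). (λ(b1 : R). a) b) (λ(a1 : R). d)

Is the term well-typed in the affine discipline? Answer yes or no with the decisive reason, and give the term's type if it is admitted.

yes — d, b, a, n, c, e, d1, b1, a1: no repeats, contraction unneeded; term : P -> R -> R -> Q
variable uses: d ×1; b ×1; a ×1; n (bound) ×0; c (bound) ×0; e (bound) ×0; d1 (bound) ×0; b1 (bound) ×0; a1 (bound) ×0
uses in reading order: a, b, d
typing: ✓ — P -> R -> R -> Q
all disciplines: ordered ✗ | linear ✗ | affine ✓ | relevant ✗ | unrestricted ✓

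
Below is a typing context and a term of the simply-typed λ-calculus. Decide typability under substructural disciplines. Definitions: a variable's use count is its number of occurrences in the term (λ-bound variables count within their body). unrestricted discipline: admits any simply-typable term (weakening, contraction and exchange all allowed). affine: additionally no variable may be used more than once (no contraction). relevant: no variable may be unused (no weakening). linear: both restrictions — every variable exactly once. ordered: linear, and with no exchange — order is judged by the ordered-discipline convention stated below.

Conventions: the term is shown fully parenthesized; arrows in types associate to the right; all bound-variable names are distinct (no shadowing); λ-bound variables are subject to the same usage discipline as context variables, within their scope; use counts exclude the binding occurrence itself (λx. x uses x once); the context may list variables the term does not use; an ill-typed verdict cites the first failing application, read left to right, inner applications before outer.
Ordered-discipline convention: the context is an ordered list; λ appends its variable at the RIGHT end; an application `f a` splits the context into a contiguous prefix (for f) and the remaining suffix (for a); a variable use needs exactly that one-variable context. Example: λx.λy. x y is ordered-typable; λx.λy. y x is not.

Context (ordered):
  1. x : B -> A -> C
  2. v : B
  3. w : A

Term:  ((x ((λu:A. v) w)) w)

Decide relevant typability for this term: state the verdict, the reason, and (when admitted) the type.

no — needs weakening: u unused
variable uses: x: 1, v: 1, w: 2, u (λ-bound): 0
order of uses: x, v, w, w
typing: ✓ — C
per-discipline verdicts: ordered ✗, linear ✗, affine ✗, relevant ✗, unrestricted ✓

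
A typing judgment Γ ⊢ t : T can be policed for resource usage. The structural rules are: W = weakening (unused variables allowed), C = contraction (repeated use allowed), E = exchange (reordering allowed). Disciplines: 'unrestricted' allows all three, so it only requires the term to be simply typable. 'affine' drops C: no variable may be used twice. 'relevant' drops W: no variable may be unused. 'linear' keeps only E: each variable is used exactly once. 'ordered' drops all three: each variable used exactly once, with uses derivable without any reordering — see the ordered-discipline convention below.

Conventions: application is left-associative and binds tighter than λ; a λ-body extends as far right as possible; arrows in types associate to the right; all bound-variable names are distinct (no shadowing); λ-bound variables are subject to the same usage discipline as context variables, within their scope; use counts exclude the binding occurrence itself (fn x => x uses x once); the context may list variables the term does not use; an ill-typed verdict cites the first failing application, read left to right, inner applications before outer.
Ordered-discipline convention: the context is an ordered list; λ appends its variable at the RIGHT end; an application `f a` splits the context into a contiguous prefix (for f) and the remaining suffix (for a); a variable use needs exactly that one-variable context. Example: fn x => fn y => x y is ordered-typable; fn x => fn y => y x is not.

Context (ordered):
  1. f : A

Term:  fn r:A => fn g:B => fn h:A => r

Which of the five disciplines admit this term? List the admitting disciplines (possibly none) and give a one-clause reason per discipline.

admitted in: affine, unrestricted
use counts: f=0; r (λ-bound)=1; g (λ-bound)=0; h (λ-bound)=0
order of uses: r
typing: well-typed at A → B → A → A
ordered: ✗ — needs weakening: f, g, h unused
linear: ✗ — needs weakening: f, g, h unused
affine: ✓ — no duplicate uses among f, r, g, h
relevant: ✗ — needs weakening: f, g, h unused
unrestricted: ✓ — typability at A → B → A → A is all that's needed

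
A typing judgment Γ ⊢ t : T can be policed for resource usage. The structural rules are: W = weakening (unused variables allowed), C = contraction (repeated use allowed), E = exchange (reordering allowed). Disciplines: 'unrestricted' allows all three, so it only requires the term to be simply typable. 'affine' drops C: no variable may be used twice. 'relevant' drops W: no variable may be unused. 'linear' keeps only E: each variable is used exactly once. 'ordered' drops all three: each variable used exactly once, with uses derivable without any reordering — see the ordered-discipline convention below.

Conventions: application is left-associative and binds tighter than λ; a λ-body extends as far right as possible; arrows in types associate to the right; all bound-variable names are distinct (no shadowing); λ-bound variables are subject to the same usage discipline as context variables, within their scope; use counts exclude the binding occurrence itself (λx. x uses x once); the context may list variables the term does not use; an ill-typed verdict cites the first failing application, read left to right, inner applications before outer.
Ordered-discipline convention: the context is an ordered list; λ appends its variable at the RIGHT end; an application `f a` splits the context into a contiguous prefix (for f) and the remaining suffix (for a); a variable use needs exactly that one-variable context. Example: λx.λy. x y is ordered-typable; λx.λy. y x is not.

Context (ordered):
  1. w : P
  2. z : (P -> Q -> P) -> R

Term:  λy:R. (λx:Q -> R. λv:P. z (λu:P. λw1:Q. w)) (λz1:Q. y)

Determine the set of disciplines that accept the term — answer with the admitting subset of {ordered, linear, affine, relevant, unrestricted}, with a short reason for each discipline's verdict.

admitting disciplines: affine, unrestricted
counts: w=1; z=1; y (bound)=1; x (bound)=0; v (bound)=0; u (bound)=0; w1 (bound)=0; z1 (bound)=0
left-to-right use order: z, w, y
typing: well-typed — term : R -> P -> R
ordered ✗ (x, v, u, w1, z1 left unused)
linear ✗ (x, v, u, w1, z1 left unused)
affine ✓ (none of w, z, y, x, v, u, w1, z1 used more than once)
relevant ✗ (x, v, u, w1, z1 left unused)
unrestricted ✓ (simply typable at R -> P -> R; W, C, E all held)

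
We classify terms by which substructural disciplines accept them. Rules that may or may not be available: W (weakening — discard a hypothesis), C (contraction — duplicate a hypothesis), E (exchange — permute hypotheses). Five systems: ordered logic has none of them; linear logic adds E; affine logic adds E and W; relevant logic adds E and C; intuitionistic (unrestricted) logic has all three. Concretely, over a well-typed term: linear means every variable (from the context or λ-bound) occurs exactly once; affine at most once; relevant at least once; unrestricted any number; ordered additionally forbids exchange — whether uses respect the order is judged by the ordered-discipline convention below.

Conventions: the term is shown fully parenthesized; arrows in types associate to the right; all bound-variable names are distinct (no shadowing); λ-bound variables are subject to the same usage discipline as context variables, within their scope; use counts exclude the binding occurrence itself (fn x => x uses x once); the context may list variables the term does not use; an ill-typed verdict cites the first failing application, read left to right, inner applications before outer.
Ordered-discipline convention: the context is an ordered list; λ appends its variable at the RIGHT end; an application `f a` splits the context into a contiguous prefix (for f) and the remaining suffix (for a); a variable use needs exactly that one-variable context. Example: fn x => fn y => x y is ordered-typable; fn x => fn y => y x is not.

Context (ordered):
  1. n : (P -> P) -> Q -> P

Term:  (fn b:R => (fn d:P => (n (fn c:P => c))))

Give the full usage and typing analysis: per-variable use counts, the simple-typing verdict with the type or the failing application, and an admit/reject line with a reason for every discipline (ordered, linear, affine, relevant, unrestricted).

use counts: n: 1, b [bound]: 0, d [bound]: 0, c [bound]: 1
left-to-right use order: n, c
typing: well-typed at R -> P -> Q -> P
ordered: ✗, b, d never used (weakening)
linear: ✗, b, d never used (weakening)
affine: ✓, at most one use each (n, b, d, c)
relevant: ✗, b, d never used (weakening)
unrestricted: ✓, simply typable at R -> P -> Q -> P; W, C, E all held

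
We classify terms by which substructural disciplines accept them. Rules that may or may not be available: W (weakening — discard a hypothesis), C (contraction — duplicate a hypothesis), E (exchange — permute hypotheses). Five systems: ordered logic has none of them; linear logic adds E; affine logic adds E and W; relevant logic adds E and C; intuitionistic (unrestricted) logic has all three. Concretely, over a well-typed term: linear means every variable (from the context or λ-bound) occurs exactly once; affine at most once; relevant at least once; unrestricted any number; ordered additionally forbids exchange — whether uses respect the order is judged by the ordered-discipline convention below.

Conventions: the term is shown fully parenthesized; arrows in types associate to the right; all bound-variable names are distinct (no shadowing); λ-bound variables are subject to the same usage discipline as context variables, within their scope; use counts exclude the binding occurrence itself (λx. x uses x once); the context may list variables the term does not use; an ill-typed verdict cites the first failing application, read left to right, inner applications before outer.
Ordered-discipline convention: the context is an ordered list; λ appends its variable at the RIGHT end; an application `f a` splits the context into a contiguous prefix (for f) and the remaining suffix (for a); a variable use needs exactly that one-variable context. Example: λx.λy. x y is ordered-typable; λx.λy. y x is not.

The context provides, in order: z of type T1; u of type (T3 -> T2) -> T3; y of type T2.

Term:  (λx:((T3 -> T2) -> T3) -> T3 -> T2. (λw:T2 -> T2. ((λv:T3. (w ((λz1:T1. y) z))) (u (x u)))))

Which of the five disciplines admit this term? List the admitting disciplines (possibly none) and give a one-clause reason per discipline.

admitted by: unrestricted
variable uses: z: 1, u: 2, y: 1, x (λ-bound): 1, w (λ-bound): 1, v (λ-bound): 0, z1 (λ-bound): 0
uses in reading order: w, y, z, u, x, u
typing: well-typed — term : (((T3 -> T2) -> T3) -> T3 -> T2) -> (T2 -> T2) -> T2
ordered: ✗ — repeated use of u ×2; v, z1 never used (weakening)
linear: ✗ — repeated use of u ×2; v, z1 never used (weakening)
affine: ✗ — repeated use of u ×2
relevant: ✗ — v, z1 never used (weakening)
unrestricted: ✓ — well-typed at (((T3 -> T2) -> T3) -> T3 -> T2) -> (T2 -> T2) -> T2; no restrictions here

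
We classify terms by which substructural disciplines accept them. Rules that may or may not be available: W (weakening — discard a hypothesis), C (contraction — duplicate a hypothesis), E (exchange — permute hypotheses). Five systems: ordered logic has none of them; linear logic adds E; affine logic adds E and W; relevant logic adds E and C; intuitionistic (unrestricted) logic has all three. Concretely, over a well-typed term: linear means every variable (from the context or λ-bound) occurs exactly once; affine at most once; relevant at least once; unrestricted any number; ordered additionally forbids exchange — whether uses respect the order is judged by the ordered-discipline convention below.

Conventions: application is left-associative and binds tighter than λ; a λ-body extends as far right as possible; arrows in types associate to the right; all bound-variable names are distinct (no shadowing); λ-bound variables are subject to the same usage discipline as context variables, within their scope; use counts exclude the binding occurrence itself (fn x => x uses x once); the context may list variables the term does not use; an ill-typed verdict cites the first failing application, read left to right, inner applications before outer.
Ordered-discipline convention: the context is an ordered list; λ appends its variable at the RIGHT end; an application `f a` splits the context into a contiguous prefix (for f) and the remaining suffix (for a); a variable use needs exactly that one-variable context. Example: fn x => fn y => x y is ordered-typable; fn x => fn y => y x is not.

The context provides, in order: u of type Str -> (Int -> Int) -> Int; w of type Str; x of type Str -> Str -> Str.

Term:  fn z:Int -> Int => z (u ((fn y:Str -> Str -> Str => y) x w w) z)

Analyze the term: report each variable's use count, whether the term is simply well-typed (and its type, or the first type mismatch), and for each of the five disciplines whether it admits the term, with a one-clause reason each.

use counts: u: 1×; w: 2×; x: 1×; z [bound]: 2×; y [bound]: 1×
uses in reading order: z, u, y, x, w, w, z
typing: ✓ — (Int -> Int) -> Int
ordered ✗ (w ×2, z ×2 used more than once (contraction))
linear ✗ (w ×2, z ×2 used more than once (contraction))
affine ✗ (w ×2, z ×2 used more than once (contraction))
relevant ✓ (u, w, x, z, y: all used, weakening unneeded)
unrestricted ✓ (type-checks ((Int -> Int) -> Int) and nothing is barred)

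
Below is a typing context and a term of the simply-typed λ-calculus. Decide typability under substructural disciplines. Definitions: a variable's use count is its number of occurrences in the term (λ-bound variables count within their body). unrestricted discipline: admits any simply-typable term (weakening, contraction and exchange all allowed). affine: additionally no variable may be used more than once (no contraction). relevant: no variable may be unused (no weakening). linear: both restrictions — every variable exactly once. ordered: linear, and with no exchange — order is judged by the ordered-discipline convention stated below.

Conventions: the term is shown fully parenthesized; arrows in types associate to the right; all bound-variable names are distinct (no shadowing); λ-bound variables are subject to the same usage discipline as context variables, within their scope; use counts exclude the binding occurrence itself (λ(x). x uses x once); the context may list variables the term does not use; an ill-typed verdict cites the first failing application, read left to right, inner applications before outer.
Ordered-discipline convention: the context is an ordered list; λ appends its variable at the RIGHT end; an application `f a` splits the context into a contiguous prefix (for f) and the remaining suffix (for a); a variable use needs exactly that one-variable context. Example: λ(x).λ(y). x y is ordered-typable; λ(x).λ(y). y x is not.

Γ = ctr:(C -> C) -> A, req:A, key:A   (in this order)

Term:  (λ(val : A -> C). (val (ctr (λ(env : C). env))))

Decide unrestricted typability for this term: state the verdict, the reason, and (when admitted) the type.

yes — type-checks ((A -> C) -> C) and nothing is barred; term : (A -> C) -> C
usage: ctr ×1, req ×0, key ×0, val (bound) ×1, env (bound) ×1
use order (left to right): val, ctr, env
typing: well-typed at (A -> C) -> C
per-discipline verdicts: ordered ✗ · linear ✗ · affine ✓ · relevant ✗ · unrestricted ✓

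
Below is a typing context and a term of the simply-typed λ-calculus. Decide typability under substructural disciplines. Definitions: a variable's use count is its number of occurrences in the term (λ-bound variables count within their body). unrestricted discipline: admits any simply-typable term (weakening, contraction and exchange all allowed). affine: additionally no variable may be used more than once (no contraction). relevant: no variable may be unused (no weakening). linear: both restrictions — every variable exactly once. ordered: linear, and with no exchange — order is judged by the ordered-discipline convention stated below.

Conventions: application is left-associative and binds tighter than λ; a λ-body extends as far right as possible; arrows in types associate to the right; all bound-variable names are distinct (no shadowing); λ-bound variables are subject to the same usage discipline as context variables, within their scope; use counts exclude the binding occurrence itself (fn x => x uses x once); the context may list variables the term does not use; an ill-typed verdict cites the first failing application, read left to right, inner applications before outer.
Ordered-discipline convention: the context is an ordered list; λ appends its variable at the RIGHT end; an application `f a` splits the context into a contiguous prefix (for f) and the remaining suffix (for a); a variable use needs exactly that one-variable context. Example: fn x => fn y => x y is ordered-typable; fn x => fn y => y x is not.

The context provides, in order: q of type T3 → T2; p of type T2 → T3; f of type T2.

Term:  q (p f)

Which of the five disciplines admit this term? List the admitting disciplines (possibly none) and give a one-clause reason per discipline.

accepted by: ordered, linear, affine, relevant, unrestricted
usage: q ×1; p ×1; f ×1
use order (left to right): q, p, f
typing: well-typed at T2
ordered: ✓ — one use each (q, p, f); ordered split holds
linear: ✓ — exactly-once usage across q, p, f
affine: ✓ — q, p, f: no repeats, contraction unneeded
relevant: ✓ — none of q, p, f goes unused
unrestricted: ✓ — typability at T2 is all that's needed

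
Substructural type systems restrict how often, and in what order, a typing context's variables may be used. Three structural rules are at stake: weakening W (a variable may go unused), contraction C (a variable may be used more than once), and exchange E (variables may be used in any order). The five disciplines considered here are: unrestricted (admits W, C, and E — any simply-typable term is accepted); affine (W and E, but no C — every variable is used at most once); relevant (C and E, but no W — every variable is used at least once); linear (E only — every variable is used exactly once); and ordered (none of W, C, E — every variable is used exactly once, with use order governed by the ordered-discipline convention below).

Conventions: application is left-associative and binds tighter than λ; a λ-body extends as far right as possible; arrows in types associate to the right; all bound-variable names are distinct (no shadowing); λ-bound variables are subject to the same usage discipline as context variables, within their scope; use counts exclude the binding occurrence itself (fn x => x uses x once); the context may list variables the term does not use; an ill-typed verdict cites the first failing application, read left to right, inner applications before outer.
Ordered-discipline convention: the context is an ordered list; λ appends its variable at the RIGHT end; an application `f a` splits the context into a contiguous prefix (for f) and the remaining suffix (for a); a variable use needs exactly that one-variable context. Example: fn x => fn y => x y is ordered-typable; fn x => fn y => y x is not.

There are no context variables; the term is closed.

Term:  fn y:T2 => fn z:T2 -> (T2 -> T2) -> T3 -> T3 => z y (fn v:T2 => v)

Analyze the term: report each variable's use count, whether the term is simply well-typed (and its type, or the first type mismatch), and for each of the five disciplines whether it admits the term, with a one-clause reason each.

counts: y (λ-bound): 1×; z (λ-bound): 1×; v (λ-bound): 1×
order of uses: z, y, v
typing: well-typed — term : T2 -> (T2 -> (T2 -> T2) -> T3 -> T3) -> T3 -> T3
ordered ✗ (use order z, y, v needs exchange)
linear ✓ (single use per variable (y, z, v))
affine ✓ (y, z, v: no repeats, contraction unneeded)
relevant ✓ (at least one use each (y, z, v))
unrestricted ✓ (type-checks (T2 -> (T2 -> (T2 -> T2) -> T3 -> T3) -> T3 -> T3) and nothing is barred)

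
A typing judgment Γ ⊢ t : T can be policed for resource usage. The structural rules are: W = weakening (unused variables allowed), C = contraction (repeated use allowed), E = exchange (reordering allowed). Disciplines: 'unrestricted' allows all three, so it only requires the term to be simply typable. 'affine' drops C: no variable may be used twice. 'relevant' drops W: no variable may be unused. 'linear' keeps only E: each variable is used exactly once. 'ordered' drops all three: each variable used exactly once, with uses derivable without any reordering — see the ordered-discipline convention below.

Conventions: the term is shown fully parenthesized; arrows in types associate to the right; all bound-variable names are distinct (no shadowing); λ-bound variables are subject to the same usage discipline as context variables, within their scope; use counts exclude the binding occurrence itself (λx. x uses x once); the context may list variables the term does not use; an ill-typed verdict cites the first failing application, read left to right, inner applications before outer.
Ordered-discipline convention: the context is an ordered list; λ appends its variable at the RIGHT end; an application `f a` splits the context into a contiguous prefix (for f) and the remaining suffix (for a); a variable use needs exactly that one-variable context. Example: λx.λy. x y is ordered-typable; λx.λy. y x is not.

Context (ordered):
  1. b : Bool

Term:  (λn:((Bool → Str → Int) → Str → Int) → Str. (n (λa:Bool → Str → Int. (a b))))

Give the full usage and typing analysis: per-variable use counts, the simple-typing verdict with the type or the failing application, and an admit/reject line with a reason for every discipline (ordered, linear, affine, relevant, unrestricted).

use counts: b=1; n (λ-bound)=1; a (λ-bound)=1
left-to-right use order: n, a, b
typing: well-typed — term : (((Bool → Str → Int) → Str → Int) → Str) → Str
ordered: ✗ — no ordered split (uses run n, a, b)
linear: ✓ — each of b, n, a used exactly once
affine: ✓ — no duplicate uses among b, n, a
relevant: ✓ — at least one use each (b, n, a)
unrestricted: ✓ — typability at (((Bool → Str → Int) → Str → Int) → Str) → Str is all that's needed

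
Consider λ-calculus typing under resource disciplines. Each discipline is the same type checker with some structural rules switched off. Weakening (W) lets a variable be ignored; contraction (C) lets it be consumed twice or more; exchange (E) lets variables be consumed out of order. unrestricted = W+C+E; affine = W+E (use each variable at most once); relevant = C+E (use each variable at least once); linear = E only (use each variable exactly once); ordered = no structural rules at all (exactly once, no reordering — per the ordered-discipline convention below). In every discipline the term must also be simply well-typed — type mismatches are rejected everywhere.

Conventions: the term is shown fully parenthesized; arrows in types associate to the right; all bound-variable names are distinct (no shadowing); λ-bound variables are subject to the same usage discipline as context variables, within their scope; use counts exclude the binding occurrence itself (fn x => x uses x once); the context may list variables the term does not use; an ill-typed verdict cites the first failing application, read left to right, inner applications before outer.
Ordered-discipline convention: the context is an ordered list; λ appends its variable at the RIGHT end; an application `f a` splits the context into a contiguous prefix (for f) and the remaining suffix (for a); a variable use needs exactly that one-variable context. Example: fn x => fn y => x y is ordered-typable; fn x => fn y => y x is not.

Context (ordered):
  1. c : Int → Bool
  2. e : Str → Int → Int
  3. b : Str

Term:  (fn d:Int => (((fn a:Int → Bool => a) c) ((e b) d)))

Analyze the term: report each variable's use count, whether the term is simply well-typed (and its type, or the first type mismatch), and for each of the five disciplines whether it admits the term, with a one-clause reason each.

usage: c=1; e=1; b=1; d (bound)=1; a (bound)=1
left-to-right use order: a, c, e, b, d
typing: well-typed at Int → Bool
ordered: ✓ — c, e, b, d, a: once each, no exchange needed
linear: ✓ — single use per variable (c, e, b, d, a)
affine: ✓ — at most one use each (c, e, b, d, a)
relevant: ✓ — c, e, b, d, a: all used, weakening unneeded
unrestricted: ✓ — type-checks (Int → Bool) and nothing is barred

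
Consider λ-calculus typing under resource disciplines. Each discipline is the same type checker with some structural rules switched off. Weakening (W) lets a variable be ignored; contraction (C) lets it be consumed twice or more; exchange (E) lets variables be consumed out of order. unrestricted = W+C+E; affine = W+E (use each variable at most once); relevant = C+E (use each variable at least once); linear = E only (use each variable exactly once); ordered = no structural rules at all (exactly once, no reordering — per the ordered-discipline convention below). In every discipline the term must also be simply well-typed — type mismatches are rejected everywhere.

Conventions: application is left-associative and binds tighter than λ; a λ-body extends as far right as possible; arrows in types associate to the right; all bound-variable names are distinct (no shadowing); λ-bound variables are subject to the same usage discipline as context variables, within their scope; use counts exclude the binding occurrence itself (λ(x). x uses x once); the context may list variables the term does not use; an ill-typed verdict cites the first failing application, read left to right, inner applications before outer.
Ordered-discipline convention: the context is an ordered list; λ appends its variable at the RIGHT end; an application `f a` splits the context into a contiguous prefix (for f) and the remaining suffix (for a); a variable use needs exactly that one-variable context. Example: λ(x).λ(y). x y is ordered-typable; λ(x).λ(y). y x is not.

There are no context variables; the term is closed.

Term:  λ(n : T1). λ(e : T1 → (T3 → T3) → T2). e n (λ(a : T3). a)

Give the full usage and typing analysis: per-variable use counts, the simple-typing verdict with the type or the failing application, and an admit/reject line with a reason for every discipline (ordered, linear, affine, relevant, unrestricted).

counts: n (λ-bound)=1, e (λ-bound)=1, a (λ-bound)=1
use order (left to right): e, n, a
typing: well-typed at T1 → (T1 → (T3 → T3) → T2) → T2
ordered: ✗ — needs exchange: uses follow e, n, a
linear: ✓ — exactly-once usage across n, e, a
affine: ✓ — at most one use each (n, e, a)
relevant: ✓ — at least one use each (n, e, a)
unrestricted: ✓ — simply typable at T1 → (T1 → (T3 → T3) → T2) → T2; W, C, E all held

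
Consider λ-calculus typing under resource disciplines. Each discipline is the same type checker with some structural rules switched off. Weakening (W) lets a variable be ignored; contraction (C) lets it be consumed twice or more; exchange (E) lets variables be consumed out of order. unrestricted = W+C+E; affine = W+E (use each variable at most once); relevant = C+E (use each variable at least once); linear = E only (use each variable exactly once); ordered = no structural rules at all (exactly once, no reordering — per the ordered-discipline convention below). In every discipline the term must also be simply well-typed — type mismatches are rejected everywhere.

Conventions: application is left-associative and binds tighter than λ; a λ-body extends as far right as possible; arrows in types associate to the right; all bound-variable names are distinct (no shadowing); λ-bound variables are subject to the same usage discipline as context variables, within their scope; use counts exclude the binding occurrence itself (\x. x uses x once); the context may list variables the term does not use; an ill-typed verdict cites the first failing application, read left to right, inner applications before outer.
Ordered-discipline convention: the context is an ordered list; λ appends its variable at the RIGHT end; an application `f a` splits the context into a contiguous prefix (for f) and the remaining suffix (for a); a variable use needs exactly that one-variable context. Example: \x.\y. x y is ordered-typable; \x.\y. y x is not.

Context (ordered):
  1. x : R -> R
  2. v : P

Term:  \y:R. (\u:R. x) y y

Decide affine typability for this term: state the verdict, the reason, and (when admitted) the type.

no — y ×2 used more than once (contraction)
usage: x: 1; v: 0; y (λ-bound): 2; u (λ-bound): 0
use order (left to right): x, y, y
typing: the term checks, with type R -> R
per-discipline verdicts: ordered ✗; linear ✗; affine ✗; relevant ✗; unrestricted ✓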